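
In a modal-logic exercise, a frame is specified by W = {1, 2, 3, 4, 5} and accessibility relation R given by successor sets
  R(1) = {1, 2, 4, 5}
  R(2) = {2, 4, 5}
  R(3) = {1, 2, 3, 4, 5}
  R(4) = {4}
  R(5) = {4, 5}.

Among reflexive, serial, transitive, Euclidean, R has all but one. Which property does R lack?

Euclidean

Reflexive: yes — every world is R-related to itself.
Serial: yes — every world has a successor (e.g. 1 R 1).
Transitive: yes — every two-step R-path is closed by a direct edge.
Euclidean: no — 1 R 4 and 1 R 2, but not 4 R 2.
Only Euclidean fails.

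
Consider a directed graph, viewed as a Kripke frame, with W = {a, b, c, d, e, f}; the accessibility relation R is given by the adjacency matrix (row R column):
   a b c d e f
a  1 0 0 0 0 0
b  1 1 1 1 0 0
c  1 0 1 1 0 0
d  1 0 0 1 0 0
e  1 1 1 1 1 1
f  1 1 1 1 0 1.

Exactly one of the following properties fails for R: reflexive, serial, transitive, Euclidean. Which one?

Euclidean

Reflexive: yes — every world is R-related to itself.
Serial: yes — every world has a successor (e.g. a R a).
Transitive: yes — every two-step R-path is closed by a direct edge.
Euclidean: no — b R a and b R c, but not a R c.
Only Euclidean fails.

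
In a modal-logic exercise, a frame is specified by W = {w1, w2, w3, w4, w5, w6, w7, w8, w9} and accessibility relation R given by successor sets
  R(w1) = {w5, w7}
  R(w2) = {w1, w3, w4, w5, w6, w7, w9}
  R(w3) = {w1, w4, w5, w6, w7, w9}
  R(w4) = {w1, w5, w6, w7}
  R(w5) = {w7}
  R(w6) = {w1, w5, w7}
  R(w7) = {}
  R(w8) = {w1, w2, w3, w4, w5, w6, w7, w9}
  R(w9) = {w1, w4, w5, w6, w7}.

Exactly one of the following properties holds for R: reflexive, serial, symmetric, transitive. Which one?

Reflexive: no — w1 is not related to itself.
Serial: no — w7 has no R-successor.
Symmetric: no — w1 R w5 but not w5 R w1.
Transitive: yes — every two-step R-path is closed by a direct edge.
Only transitive holds.

transitive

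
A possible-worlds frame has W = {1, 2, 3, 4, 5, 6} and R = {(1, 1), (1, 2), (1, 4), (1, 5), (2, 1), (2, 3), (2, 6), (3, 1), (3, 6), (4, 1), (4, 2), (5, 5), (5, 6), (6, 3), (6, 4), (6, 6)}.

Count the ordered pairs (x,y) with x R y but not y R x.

7

Enumerating: (1,5), (2,3), (2,6), (3,1), (4,2), (5,6), (6,4).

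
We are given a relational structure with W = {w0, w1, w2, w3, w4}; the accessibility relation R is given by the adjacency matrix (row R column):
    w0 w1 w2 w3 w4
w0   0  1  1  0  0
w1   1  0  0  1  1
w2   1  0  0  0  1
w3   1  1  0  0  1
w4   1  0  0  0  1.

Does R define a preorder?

No

Reflexive: no — w0 is not related to itself.
Transitive: no — w0 R w1 and w1 R w3, but not w0 R w3.
So R is not a preorder.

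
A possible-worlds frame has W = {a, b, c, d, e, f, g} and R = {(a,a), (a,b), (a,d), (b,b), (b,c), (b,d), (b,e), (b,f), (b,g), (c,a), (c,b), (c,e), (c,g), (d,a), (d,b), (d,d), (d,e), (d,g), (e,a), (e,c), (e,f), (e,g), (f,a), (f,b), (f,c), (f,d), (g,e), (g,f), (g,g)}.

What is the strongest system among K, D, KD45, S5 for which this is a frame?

D

Serial (axiom D): yes — every world has a successor (e.g. a R a).
Euclidean (axiom 5): no — b R c and b R d, but not c R d.
Transitive (axiom 4): no — a R b and b R c, but not a R c.
Reflexive (axiom T): no — c is not related to itself.
So F validates K, D; KD45 would additionally require R to be Euclidean and transitive. The strongest is D.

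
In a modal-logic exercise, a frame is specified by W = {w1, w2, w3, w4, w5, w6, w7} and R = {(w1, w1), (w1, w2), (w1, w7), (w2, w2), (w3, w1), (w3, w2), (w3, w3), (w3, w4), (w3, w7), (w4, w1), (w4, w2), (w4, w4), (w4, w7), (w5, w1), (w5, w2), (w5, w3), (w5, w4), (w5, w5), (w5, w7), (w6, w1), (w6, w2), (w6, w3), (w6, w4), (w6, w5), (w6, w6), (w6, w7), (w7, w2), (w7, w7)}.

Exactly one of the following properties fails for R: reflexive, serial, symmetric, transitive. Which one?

Reflexive: yes — every world is R-related to itself.
Serial: yes — every world has a successor (e.g. w1 R w1).
Symmetric: no — w1 R w2 but not w2 R w1.
Transitive: yes — every two-step R-path is closed by a direct edge.
Only symmetric fails.

symmetric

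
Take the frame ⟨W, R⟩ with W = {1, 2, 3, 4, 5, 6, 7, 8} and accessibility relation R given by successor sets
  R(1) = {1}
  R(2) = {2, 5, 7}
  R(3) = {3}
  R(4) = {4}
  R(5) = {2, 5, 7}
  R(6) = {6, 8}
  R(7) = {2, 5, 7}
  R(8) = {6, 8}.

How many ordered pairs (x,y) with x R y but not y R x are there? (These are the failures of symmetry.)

0

R is symmetric; there are no such tuples.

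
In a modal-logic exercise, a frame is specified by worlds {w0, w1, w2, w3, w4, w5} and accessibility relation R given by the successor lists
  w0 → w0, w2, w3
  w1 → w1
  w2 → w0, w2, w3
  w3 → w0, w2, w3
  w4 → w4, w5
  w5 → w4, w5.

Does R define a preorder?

Reflexive: yes — every world is R-related to itself.
Transitive: yes — every two-step R-path is closed by a direct edge.
So R is a preorder.

Yes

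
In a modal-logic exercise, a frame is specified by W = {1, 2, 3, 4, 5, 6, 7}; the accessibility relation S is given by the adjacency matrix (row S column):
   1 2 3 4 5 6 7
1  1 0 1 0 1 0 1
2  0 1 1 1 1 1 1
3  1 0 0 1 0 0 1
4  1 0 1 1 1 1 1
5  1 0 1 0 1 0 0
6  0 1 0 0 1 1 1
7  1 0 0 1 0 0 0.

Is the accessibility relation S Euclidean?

Euclidean: no — 1 S 3 and 1 S 5, but not 3 S 5.

No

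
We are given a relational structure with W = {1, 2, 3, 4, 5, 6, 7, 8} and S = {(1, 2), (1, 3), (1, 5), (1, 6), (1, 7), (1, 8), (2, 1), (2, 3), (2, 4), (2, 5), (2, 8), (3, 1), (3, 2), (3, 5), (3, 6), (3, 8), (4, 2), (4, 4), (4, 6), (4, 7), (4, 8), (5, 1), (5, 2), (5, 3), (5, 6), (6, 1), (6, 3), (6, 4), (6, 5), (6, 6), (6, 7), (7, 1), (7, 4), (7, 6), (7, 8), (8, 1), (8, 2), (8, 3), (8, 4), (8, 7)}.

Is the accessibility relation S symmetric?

Symmetric: yes — every pair in S has its reverse in S.

Yes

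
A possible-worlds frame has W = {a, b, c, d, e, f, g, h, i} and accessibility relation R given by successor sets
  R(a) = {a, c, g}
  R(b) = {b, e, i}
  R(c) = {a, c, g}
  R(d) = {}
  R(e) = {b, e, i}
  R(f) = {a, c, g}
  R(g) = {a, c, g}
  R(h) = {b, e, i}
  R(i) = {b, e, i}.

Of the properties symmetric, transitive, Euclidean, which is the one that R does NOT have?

Symmetric: no — f R a but not a R f.
Transitive: yes — every two-step R-path is closed by a direct edge.
Euclidean: yes — any two successors of a common world are R-related.
Only symmetric fails.

symmetric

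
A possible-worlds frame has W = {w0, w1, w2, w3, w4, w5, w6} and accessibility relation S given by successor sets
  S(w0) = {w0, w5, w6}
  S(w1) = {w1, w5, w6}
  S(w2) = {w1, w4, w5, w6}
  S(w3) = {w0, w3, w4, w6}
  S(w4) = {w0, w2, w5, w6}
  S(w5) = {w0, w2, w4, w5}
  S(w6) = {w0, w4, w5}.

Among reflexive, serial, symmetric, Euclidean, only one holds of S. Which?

Reflexive: no — w2 is not related to itself.
Serial: yes — every world has a successor (e.g. w0 S w0).
Symmetric: no — w1 S w5 but not w5 S w1.
Euclidean: no — w0 S w5 and w0 S w6, but not w5 S w6.
Only serial holds.

serial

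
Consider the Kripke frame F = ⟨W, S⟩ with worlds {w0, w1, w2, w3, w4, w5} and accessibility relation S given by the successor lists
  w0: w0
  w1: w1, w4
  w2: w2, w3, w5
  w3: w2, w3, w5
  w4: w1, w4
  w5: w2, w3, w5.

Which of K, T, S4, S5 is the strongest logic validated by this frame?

S5

Reflexive (axiom T): yes — every world is S-related to itself.
Transitive (axiom 4): yes — every two-step S-path is closed by a direct edge.
Euclidean (axiom 5): yes — any two successors of a common world are S-related.
So F validates K, T, S4, S5. The strongest is S5.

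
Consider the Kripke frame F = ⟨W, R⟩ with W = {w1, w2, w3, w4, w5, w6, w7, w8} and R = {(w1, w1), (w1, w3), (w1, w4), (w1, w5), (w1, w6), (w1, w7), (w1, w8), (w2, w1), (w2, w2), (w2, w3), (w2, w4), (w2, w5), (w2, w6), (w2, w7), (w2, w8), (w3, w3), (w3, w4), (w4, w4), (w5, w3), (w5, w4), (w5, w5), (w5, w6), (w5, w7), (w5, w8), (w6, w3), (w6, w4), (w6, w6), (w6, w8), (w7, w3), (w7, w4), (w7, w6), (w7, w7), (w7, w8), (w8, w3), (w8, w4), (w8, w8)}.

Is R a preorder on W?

Yes

Reflexive: yes — every world is R-related to itself.
Transitive: yes — every two-step R-path is closed by a direct edge.
So R is a preorder.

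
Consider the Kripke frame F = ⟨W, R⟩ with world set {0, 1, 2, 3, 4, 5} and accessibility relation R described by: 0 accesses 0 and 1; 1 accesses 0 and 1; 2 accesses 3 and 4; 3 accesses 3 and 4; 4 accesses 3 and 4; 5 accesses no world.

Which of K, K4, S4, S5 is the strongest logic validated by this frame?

Transitive (axiom 4): yes — every two-step R-path is closed by a direct edge.
Reflexive (axiom T): no — 2 is not related to itself.
Euclidean (axiom 5): yes — any two successors of a common world are R-related.
So F validates K, K4; S4 would additionally require R to be reflexive. The strongest is K4.

K4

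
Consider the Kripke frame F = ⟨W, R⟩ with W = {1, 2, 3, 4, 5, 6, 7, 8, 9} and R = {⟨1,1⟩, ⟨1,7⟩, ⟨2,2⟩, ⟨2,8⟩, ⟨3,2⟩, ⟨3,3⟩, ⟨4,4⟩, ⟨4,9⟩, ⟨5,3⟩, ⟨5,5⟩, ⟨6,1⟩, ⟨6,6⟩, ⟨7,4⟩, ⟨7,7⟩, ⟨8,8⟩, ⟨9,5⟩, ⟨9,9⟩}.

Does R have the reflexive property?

Yes

Reflexive: yes — every world is R-related to itself.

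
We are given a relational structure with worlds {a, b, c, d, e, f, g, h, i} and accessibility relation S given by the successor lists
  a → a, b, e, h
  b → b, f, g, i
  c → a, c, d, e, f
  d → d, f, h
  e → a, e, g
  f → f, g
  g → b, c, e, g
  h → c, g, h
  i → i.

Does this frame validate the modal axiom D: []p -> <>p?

The schema D characterises exactly the serial frames.
Serial: yes — every world has a successor (e.g. a S a).

Yes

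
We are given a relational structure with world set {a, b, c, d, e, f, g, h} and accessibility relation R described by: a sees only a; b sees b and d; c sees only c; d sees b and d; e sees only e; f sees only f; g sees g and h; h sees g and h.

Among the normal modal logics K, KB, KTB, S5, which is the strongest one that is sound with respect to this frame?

S5

Symmetric (axiom B): yes — every pair in R has its reverse in R.
Reflexive (axiom T): yes — every world is R-related to itself.
Euclidean (axiom 5): yes — any two successors of a common world are R-related.
So F validates K, KB, KTB, S5. The strongest is S5.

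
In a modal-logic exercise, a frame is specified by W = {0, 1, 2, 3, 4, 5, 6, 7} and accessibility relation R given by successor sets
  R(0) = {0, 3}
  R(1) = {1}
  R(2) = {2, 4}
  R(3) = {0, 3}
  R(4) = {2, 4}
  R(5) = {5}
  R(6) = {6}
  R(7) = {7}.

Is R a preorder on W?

Reflexive: yes — every world is R-related to itself.
Transitive: yes — every two-step R-path is closed by a direct edge.
So R is a preorder.

Yes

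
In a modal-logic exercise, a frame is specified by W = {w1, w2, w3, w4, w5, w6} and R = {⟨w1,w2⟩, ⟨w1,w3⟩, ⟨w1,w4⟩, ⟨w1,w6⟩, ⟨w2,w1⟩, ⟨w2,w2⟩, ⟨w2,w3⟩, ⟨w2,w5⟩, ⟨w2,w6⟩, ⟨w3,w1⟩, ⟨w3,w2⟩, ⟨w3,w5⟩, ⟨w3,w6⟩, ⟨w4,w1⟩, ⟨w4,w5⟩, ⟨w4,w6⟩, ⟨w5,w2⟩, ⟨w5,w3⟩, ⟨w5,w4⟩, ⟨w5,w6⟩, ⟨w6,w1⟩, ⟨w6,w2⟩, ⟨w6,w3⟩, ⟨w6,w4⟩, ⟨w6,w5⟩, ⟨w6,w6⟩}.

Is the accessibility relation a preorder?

Reflexive: no — w1 is not related to itself.
Transitive: no — w1 R w2 and w2 R w5, but not w1 R w5.
So R is not a preorder.

No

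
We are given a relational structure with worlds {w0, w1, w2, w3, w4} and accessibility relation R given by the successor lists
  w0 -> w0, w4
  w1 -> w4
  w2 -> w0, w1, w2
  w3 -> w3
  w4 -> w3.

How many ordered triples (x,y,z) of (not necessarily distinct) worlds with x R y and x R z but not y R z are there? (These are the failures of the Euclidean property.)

Enumerating: (w0,w4,w0), (w0,w4,w4), (w1,w4,w4), (w2,w0,w1), (w2,w0,w2), (w2,w1,w0), (w2,w1,w1), (w2,w1,w2).

8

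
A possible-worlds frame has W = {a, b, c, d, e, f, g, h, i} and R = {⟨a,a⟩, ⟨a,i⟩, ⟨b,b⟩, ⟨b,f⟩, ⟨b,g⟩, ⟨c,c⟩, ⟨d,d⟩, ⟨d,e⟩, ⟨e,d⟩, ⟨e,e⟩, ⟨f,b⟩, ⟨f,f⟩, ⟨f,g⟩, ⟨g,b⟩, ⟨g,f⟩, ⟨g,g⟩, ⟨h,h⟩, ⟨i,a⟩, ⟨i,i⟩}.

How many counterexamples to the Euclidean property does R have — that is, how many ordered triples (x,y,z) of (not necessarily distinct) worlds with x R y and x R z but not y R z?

0

R is Euclidean; there are no such tuples.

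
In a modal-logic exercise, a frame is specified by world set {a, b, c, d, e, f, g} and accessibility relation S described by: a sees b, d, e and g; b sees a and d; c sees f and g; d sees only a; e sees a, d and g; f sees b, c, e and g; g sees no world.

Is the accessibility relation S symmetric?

No

Symmetric: no — a S g but not g S a.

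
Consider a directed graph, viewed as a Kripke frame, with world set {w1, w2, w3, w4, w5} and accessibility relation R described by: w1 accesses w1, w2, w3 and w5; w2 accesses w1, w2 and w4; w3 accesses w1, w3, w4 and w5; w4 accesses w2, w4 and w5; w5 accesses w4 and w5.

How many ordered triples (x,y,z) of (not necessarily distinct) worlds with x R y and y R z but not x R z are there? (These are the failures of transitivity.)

Enumerating: (w1,w2,w4), (w1,w3,w4), (w1,w5,w4), (w2,w1,w3), (w2,w1,w5), (w2,w4,w5), (w3,w1,w2), (w3,w4,w2), (w4,w2,w1), (w5,w4,w2).

10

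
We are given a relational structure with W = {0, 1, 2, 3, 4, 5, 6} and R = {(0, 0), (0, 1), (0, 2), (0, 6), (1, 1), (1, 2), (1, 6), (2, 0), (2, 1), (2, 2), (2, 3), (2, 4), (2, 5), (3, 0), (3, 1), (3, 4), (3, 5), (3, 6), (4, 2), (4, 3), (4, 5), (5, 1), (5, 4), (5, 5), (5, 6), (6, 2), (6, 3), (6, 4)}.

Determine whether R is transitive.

Transitive: no — 0 R 2 and 2 R 3, but not 0 R 3.

No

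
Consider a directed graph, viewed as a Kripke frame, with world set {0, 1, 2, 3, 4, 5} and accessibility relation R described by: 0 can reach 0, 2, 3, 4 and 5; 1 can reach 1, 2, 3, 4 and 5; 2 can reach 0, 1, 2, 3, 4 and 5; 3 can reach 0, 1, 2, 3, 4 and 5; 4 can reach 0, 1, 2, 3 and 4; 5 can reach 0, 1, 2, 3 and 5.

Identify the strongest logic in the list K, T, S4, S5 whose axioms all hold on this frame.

T

Reflexive (axiom T): yes — every world is R-related to itself.
Transitive (axiom 4): no — 0 R 2 and 2 R 1, but not 0 R 1.
Euclidean (axiom 5): no — 0 R 4 and 0 R 5, but not 4 R 5.
So F validates K, T; S4 would additionally require R to be transitive. The strongest is T.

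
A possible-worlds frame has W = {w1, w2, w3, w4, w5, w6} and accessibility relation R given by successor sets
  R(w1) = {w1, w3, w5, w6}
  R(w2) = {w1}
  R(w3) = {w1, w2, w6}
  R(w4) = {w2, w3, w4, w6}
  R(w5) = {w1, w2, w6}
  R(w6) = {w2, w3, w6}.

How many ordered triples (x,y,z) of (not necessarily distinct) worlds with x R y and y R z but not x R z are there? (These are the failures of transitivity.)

Enumerating: (w1,w3,w2), (w1,w5,w2), (w1,w6,w2), (w2,w1,w3), (w2,w1,w5), (w2,w1,w6), (w3,w1,w3), (w3,w1,w5), (w3,w6,w3), (w4,w2,w1), (w4,w3,w1), (w5,w1,w3), (w5,w1,w5), (w5,w6,w3), (w6,w2,w1), (w6,w3,w1).

16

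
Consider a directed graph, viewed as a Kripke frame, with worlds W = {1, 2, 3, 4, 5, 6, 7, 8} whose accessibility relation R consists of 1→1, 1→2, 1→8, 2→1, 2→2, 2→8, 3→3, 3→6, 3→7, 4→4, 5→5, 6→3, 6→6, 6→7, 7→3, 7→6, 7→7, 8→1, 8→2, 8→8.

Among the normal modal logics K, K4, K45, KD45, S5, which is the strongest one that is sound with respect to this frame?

Transitive (axiom 4): yes — every two-step R-path is closed by a direct edge.
Euclidean (axiom 5): yes — any two successors of a common world are R-related.
Serial (axiom D): yes — every world has a successor (e.g. 1 R 1).
Reflexive (axiom T): yes — every world is R-related to itself.
So F validates K, K4, K45, KD45, S5. The strongest is S5.

S5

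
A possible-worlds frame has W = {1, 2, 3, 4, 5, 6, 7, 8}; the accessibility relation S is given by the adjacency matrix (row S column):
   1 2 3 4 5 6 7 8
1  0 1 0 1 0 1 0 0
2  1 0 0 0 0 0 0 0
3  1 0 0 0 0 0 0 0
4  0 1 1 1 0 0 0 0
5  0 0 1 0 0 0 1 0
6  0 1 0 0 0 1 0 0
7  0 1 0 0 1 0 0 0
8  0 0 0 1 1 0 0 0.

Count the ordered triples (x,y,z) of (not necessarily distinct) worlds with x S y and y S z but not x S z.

21

Enumerating: (1,2,1), (1,4,3), (2,1,2), (2,1,4), (2,1,6), (3,1,2), (3,1,4), (3,1,6), (4,2,1), (4,3,1), (5,3,1), (5,7,2), … and 9 more.
Total: 21.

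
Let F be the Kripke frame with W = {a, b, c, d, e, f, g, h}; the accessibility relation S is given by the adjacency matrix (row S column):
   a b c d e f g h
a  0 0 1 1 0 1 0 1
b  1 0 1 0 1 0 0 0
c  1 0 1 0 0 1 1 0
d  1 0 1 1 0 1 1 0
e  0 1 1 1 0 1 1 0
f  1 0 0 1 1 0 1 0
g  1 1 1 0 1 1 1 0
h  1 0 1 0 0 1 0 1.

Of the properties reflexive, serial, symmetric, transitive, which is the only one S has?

serial

Reflexive: no — a is not related to itself.
Serial: yes — every world has a successor (e.g. a S c).
Symmetric: no — b S a but not a S b.
Transitive: no — a S c and c S g, but not a S g.
Only serial holds.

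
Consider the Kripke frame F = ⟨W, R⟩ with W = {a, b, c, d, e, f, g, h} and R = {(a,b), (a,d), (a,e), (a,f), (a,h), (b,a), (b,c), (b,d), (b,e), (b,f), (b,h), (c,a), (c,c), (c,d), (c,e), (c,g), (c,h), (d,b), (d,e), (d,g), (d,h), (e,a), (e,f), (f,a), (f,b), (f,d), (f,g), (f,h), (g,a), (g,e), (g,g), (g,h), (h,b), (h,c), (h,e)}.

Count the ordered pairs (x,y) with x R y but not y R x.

Enumerating: (a,d), (a,h), (b,c), (b,e), (c,a), (c,d), (c,e), (c,g), (d,e), (d,g), (d,h), (e,f), … and 7 more.
Total: 19.

19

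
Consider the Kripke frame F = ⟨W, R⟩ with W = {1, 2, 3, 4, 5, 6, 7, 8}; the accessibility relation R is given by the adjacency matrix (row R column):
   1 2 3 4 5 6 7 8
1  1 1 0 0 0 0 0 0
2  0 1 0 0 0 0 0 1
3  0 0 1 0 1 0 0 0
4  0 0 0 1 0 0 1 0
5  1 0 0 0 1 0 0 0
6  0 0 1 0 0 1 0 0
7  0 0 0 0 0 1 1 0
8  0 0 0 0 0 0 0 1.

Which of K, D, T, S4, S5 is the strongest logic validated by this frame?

T

Serial (axiom D): yes — every world has a successor (e.g. 1 R 1).
Reflexive (axiom T): yes — every world is R-related to itself.
Transitive (axiom 4): no — 1 R 2 and 2 R 8, but not 1 R 8.
Euclidean (axiom 5): no — 1 R 2 and 1 R 1, but not 2 R 1.
So F validates K, D, T; S4 would additionally require R to be transitive. The strongest is T.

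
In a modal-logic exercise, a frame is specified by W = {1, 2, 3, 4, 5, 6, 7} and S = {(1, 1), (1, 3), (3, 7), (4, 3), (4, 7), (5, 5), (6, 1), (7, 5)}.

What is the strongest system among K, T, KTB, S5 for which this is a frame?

K

Reflexive (axiom T): no — 2 is not related to itself.
Symmetric (axiom B): no — 1 S 3 but not 3 S 1.
Euclidean (axiom 5): no — 4 S 7 and 4 S 3, but not 7 S 3.
So F validates K; T would additionally require S to be reflexive. The strongest is K.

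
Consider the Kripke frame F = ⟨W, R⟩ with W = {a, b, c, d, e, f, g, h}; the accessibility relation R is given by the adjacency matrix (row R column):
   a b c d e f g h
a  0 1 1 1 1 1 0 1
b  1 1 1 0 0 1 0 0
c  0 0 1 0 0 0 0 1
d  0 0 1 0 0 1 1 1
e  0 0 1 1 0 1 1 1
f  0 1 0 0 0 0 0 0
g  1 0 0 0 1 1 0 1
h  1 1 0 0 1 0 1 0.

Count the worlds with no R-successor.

R is serial; there are no such worlds.

0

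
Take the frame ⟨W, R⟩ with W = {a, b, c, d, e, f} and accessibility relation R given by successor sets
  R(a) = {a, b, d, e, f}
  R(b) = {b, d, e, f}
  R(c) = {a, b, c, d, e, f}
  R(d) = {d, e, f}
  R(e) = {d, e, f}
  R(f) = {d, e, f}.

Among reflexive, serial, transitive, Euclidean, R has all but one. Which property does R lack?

Euclidean

Reflexive: yes — every world is R-related to itself.
Serial: yes — every world has a successor (e.g. a R a).
Transitive: yes — every two-step R-path is closed by a direct edge.
Euclidean: no — a R d and a R b, but not d R b.
Only Euclidean fails.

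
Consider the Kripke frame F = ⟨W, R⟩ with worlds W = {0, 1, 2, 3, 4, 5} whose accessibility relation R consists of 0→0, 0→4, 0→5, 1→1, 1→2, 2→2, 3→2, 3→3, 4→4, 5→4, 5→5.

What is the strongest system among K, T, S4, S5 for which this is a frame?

S4

Reflexive (axiom T): yes — every world is R-related to itself.
Transitive (axiom 4): yes — every two-step R-path is closed by a direct edge.
Euclidean (axiom 5): no — 0 R 4 and 0 R 5, but not 4 R 5.
So F validates K, T, S4; S5 would additionally require R to be Euclidean. The strongest is S4.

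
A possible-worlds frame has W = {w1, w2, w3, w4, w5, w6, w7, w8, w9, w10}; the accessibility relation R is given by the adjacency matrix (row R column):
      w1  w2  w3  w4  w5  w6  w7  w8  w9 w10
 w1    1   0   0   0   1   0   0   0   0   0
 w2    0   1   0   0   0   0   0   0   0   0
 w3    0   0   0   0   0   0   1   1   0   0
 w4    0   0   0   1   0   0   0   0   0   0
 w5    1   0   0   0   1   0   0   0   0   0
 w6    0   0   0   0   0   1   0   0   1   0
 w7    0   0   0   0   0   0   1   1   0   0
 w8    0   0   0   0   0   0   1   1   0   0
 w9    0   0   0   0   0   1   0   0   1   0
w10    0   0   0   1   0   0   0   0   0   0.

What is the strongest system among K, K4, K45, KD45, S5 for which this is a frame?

Transitive (axiom 4): yes — every two-step R-path is closed by a direct edge.
Euclidean (axiom 5): yes — any two successors of a common world are R-related.
Serial (axiom D): yes — every world has a successor (e.g. w1 R w1).
Reflexive (axiom T): no — w3 is not related to itself.
So F validates K, K4, K45, KD45; S5 would additionally require R to be reflexive. The strongest is KD45.

KD45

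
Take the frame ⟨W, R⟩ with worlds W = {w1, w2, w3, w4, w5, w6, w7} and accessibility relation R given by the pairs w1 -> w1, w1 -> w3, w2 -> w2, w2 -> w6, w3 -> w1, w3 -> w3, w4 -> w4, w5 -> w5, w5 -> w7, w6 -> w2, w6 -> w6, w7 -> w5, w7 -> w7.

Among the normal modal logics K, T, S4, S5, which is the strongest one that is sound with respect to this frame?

Reflexive (axiom T): yes — every world is R-related to itself.
Transitive (axiom 4): yes — every two-step R-path is closed by a direct edge.
Euclidean (axiom 5): yes — any two successors of a common world are R-related.
So F validates K, T, S4, S5. The strongest is S5.

S5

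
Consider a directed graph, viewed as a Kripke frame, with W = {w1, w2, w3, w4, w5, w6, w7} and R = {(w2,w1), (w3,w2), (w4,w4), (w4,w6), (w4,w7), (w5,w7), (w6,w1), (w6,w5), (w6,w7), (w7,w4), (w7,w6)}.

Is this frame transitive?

No

Transitive: no — w3 R w2 and w2 R w1, but not w3 R w1.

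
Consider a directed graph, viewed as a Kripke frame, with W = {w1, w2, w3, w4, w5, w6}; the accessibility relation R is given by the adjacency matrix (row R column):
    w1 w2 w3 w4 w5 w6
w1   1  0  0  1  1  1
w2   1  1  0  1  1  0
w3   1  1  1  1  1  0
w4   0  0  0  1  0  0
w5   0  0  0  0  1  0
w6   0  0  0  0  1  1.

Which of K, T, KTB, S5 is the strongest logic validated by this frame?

Reflexive (axiom T): yes — every world is R-related to itself.
Symmetric (axiom B): no — w1 R w4 but not w4 R w1.
Euclidean (axiom 5): no — w1 R w4 and w1 R w5, but not w4 R w5.
So F validates K, T; KTB would additionally require R to be symmetric. The strongest is T.

T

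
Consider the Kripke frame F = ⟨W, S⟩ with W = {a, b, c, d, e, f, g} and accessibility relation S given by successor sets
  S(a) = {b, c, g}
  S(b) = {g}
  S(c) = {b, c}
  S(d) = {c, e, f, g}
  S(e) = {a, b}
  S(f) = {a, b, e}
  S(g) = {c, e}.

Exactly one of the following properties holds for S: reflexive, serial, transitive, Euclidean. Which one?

Reflexive: no — a is not related to itself.
Serial: yes — every world has a successor (e.g. a S b).
Transitive: no — a S g and g S e, but not a S e.
Euclidean: no — a S b and a S c, but not b S c.
Only serial holds.

serial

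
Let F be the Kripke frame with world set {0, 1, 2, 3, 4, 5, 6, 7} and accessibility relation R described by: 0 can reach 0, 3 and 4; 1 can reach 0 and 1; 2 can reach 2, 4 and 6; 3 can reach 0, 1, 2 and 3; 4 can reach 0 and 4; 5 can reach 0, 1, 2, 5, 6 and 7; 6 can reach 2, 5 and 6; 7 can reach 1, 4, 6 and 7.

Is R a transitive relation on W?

No

Transitive: no — 0 R 3 and 3 R 1, but not 0 R 1.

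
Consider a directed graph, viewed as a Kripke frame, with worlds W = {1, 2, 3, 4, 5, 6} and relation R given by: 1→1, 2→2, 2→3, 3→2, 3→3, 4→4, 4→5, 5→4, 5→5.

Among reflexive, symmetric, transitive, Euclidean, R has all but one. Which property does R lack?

Reflexive: no — 6 is not related to itself.
Symmetric: yes — every pair in R has its reverse in R.
Transitive: yes — every two-step R-path is closed by a direct edge.
Euclidean: yes — any two successors of a common world are R-related.
Only reflexive fails.

reflexive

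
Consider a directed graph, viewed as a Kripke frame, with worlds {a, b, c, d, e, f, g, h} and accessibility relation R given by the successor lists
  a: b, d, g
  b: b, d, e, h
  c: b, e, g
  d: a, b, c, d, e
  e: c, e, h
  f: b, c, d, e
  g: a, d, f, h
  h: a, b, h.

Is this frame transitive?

No

Transitive: no — a R b and b R e, but not a R e.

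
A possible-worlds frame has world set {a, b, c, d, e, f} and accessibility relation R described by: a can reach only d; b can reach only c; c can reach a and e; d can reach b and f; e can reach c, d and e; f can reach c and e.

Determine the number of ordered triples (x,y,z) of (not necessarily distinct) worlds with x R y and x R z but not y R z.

Enumerating: (a,d,d), (b,c,c), (c,a,a), (c,a,e), (c,e,a), (d,b,b), (d,b,f), (d,f,b), (d,f,f), (e,c,c), (e,c,d), (e,d,c), (e,d,d), (e,d,e), (f,c,c).

15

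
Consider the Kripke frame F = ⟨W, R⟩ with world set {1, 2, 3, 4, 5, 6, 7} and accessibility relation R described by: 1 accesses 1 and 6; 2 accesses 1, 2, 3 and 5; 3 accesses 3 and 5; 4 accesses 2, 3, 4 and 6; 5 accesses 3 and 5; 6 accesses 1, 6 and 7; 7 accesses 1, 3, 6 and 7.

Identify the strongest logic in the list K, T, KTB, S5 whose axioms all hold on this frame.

Reflexive (axiom T): yes — every world is R-related to itself.
Symmetric (axiom B): no — 2 R 1 but not 1 R 2.
Euclidean (axiom 5): no — 2 R 1 and 2 R 3, but not 1 R 3.
So F validates K, T; KTB would additionally require R to be symmetric. The strongest is T.

T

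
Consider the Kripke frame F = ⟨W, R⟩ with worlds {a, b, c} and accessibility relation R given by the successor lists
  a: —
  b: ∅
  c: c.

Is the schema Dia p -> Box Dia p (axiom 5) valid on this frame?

Yes

Axiom 5 corresponds to the accessibility relation being Euclidean.
Euclidean: yes — any two successors of a common world are R-related.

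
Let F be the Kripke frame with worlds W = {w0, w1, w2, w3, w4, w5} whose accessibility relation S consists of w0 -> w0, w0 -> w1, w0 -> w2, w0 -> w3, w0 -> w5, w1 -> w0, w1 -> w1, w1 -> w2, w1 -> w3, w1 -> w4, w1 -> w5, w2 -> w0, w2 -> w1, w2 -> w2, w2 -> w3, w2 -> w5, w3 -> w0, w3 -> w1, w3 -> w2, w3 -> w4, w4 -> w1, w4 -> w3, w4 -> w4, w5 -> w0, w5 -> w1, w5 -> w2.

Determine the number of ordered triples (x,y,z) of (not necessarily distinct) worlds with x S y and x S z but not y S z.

Enumerating: (w0,w3,w3), (w0,w3,w5), (w0,w5,w3), (w0,w5,w5), (w1,w0,w4), (w1,w2,w4), (w1,w3,w3), (w1,w3,w5), (w1,w4,w0), (w1,w4,w2), (w1,w4,w5), (w1,w5,w3), … and 11 more.
Total: 23.

23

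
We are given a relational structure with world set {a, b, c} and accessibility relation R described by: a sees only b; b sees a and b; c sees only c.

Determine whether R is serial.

Yes

Serial: yes — every world has a successor (e.g. a R b).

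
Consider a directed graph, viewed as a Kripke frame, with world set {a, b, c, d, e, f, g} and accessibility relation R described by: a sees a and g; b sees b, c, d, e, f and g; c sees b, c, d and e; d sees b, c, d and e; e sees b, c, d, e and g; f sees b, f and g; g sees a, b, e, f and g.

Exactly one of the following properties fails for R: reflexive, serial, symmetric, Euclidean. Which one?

Euclidean

Reflexive: yes — every world is R-related to itself.
Serial: yes — every world has a successor (e.g. a R a).
Symmetric: yes — every pair in R has its reverse in R.
Euclidean: no — b R c and b R f, but not c R f.
Only Euclidean fails.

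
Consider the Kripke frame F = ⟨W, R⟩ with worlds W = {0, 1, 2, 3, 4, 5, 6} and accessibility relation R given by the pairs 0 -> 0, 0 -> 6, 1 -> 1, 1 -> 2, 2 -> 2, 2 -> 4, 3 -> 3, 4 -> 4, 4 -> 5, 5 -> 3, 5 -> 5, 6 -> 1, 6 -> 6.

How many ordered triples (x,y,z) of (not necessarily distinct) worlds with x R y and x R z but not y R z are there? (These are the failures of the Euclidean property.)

6

Enumerating: (0,6,0), (1,2,1), (2,4,2), (4,5,4), (5,3,5), (6,1,6).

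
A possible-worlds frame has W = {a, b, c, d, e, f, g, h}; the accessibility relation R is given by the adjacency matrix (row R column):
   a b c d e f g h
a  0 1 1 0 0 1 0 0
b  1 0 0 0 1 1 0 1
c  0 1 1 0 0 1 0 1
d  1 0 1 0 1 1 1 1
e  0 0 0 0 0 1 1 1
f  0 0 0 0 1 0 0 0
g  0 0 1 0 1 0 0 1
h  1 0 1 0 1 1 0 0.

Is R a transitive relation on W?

No

Transitive: no — a R b and b R e, but not a R e.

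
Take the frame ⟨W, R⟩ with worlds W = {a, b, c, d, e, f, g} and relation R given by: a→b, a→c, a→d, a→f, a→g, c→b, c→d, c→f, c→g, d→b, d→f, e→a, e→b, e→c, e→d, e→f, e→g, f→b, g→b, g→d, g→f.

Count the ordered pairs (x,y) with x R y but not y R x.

21

Enumerating: (a,b), (a,c), (a,d), (a,f), (a,g), (c,b), (c,d), (c,f), (c,g), (d,b), (d,f), (e,a), … and 9 more.
Total: 21.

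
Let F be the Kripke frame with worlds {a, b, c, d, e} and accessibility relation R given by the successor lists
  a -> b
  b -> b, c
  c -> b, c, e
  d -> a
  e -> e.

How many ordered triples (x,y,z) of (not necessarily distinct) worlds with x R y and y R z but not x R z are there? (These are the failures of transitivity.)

3

Enumerating: (a,b,c), (b,c,e), (d,a,b).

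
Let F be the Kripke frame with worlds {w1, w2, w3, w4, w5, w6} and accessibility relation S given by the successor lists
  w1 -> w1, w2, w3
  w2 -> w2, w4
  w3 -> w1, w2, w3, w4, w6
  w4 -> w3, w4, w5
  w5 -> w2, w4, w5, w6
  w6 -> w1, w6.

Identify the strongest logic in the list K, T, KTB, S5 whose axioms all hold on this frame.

Reflexive (axiom T): yes — every world is S-related to itself.
Symmetric (axiom B): no — w1 S w2 but not w2 S w1.
Euclidean (axiom 5): no — w1 S w2 and w1 S w3, but not w2 S w3.
So F validates K, T; KTB would additionally require S to be symmetric. The strongest is T.

T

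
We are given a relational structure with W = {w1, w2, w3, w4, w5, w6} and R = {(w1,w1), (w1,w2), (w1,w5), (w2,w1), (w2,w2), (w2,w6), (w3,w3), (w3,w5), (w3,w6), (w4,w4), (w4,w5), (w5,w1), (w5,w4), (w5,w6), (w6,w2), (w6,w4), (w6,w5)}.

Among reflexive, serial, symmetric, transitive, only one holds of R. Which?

serial

Reflexive: no — w5 is not related to itself.
Serial: yes — every world has a successor (e.g. w1 R w1).
Symmetric: no — w3 R w5 but not w5 R w3.
Transitive: no — w1 R w2 and w2 R w6, but not w1 R w6.
Only serial holds.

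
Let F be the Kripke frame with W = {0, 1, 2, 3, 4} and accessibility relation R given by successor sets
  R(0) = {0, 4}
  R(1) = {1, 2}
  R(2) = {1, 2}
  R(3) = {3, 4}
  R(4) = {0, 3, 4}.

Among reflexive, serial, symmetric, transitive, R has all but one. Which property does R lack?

transitive

Reflexive: yes — every world is R-related to itself.
Serial: yes — every world has a successor (e.g. 0 R 0).
Symmetric: yes — every pair in R has its reverse in R.
Transitive: no — 0 R 4 and 4 R 3, but not 0 R 3.
Only transitive fails.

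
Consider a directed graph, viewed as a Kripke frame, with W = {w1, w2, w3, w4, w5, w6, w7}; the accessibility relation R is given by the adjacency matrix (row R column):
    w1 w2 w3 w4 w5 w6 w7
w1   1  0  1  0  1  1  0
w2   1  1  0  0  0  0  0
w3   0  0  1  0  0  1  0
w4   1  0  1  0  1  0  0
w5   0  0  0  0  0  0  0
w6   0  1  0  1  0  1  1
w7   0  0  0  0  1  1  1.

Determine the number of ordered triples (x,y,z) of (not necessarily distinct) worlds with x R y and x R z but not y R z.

29

Enumerating: (w1,w3,w1), (w1,w3,w5), (w1,w5,w1), (w1,w5,w3), (w1,w5,w5), (w1,w5,w6), (w1,w6,w1), (w1,w6,w3), (w1,w6,w5), (w2,w1,w2), (w3,w6,w3), (w4,w3,w1), … and 17 more.
Total: 29.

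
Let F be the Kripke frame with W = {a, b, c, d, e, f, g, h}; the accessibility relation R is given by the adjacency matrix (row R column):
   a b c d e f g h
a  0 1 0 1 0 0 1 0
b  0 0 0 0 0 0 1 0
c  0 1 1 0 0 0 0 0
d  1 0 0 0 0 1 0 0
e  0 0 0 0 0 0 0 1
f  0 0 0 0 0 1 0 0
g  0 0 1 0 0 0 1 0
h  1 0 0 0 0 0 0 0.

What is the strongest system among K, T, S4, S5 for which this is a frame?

K

Reflexive (axiom T): no — a is not related to itself.
Transitive (axiom 4): no — a R d and d R f, but not a R f.
Euclidean (axiom 5): no — a R b and a R d, but not b R d.
So F validates K; T would additionally require R to be reflexive. The strongest is K.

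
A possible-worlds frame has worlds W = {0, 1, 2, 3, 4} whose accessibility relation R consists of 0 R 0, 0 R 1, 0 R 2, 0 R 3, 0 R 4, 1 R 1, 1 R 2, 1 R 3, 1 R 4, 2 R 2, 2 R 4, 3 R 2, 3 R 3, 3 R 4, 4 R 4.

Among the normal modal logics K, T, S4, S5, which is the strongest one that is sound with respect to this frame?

Reflexive (axiom T): yes — every world is R-related to itself.
Transitive (axiom 4): yes — every two-step R-path is closed by a direct edge.
Euclidean (axiom 5): no — 0 R 2 and 0 R 1, but not 2 R 1.
So F validates K, T, S4; S5 would additionally require R to be Euclidean. The strongest is S4.

S4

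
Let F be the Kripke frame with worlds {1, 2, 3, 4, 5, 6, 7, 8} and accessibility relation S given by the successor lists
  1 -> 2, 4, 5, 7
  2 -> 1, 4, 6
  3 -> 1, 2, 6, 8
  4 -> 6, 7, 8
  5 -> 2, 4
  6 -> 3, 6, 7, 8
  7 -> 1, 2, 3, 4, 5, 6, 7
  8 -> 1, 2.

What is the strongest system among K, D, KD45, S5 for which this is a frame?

D

Serial (axiom D): yes — every world has a successor (e.g. 1 S 2).
Euclidean (axiom 5): no — 1 S 2 and 1 S 5, but not 2 S 5.
Transitive (axiom 4): no — 1 S 2 and 2 S 6, but not 1 S 6.
Reflexive (axiom T): no — 1 is not related to itself.
So F validates K, D; KD45 would additionally require S to be Euclidean and transitive. The strongest is D.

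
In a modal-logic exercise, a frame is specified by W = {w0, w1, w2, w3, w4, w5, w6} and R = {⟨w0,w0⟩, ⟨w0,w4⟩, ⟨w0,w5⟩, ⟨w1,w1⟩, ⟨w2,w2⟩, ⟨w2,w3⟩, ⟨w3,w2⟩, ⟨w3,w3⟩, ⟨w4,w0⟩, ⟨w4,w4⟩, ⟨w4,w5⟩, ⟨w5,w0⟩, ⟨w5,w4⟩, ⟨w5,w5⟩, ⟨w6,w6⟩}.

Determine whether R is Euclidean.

Euclidean: yes — any two successors of a common world are R-related.

Yes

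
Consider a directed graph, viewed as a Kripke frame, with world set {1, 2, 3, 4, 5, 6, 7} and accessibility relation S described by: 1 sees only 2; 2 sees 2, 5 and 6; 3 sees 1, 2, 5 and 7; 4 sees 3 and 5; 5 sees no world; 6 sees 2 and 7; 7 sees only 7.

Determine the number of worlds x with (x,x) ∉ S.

5

Enumerating: 1, 3, 4, 5, 6.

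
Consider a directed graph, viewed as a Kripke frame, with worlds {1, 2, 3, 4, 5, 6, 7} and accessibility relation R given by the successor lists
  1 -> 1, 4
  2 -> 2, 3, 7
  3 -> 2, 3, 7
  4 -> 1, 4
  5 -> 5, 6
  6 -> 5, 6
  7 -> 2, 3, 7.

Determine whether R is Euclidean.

Euclidean: yes — any two successors of a common world are R-related.

Yes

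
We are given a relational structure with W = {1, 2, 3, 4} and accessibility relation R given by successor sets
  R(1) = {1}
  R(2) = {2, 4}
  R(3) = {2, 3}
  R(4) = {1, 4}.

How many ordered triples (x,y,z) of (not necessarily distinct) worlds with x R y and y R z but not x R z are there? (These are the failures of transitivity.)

Enumerating: (2,4,1), (3,2,4).

2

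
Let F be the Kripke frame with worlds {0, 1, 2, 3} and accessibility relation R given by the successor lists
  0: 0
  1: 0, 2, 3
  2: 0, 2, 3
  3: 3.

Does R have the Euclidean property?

No

Euclidean: no — 1 R 0 and 1 R 2, but not 0 R 2.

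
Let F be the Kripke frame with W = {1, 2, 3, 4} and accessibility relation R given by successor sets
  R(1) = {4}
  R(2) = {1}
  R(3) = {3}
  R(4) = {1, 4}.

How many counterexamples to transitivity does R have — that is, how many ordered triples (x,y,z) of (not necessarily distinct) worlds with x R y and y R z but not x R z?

Enumerating: (1,4,1), (2,1,4).

2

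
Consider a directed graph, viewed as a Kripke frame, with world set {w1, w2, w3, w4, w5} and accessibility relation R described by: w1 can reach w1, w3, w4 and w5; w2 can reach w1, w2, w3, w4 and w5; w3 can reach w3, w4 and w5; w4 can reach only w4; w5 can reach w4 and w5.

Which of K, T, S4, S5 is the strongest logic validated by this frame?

Reflexive (axiom T): yes — every world is R-related to itself.
Transitive (axiom 4): yes — every two-step R-path is closed by a direct edge.
Euclidean (axiom 5): no — w1 R w4 and w1 R w3, but not w4 R w3.
So F validates K, T, S4; S5 would additionally require R to be Euclidean. The strongest is S4.

S4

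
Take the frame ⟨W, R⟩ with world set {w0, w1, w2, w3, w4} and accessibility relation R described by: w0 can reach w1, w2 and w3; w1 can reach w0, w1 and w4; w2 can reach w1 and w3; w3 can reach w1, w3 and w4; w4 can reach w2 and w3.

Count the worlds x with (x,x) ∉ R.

3

Enumerating: w0, w2, w4.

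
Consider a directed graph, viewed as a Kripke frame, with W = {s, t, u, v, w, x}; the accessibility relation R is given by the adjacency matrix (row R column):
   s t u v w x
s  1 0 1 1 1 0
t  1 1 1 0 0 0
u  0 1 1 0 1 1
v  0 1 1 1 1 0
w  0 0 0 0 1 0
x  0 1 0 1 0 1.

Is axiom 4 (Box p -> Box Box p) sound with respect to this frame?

Axiom 4 corresponds to the accessibility relation being transitive.
Transitive: no — s R u and u R t, but not s R t.

No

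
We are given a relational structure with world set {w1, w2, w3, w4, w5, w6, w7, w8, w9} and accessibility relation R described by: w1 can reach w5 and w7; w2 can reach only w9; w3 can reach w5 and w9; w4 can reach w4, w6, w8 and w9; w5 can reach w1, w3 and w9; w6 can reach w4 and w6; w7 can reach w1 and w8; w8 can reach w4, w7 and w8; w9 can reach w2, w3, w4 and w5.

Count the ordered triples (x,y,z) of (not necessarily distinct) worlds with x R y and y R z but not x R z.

40

Enumerating: (w1,w5,w1), (w1,w5,w3), (w1,w5,w9), (w1,w7,w1), (w1,w7,w8), (w2,w9,w2), (w2,w9,w3), (w2,w9,w4), (w2,w9,w5), (w3,w5,w1), (w3,w5,w3), (w3,w9,w2), … and 28 more.
Total: 40.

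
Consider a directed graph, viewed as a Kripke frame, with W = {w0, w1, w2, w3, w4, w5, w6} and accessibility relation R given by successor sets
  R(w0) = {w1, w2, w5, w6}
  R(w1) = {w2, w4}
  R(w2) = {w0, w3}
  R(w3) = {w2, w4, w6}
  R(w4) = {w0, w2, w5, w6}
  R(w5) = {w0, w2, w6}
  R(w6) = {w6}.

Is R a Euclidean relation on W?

No

Euclidean: no — w0 R w1 and w0 R w5, but not w1 R w5.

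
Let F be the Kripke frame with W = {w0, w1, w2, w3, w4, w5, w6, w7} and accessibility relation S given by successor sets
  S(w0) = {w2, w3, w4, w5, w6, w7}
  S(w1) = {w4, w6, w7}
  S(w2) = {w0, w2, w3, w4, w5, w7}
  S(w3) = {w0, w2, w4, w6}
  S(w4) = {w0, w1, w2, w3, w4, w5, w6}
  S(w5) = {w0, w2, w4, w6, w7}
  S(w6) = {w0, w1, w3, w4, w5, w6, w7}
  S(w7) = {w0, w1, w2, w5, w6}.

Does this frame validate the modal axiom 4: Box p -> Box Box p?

The schema 4 characterises exactly the transitive frames.
Transitive: no — w0 S w4 and w4 S w1, but not w0 S w1.

No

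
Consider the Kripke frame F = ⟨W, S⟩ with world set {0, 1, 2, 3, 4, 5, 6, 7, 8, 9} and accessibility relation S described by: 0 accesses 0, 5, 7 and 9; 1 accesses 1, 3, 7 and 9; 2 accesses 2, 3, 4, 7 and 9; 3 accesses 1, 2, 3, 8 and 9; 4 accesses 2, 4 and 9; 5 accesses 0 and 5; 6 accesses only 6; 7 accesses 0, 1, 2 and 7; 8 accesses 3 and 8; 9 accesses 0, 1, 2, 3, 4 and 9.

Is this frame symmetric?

Symmetric: yes — every pair in S has its reverse in S.

Yes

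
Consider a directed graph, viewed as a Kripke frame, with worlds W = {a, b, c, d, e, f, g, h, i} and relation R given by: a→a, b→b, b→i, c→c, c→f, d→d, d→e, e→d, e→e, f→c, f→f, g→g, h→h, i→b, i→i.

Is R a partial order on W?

No

Reflexive: yes — every world is R-related to itself.
Transitive: yes — every two-step R-path is closed by a direct edge.
Antisymmetric: no — b R i and i R b with b ≠ i.
So R is not a partial order.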